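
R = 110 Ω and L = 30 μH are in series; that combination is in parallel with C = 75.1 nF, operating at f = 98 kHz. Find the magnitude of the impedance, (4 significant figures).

ω = 2πf = 615800 rad/s
X_L = ωL = 18.47 Ω
X_C = 1/(ωC) = 21.62 Ω
Branch 1 (R+jX_L): Z₁ = 110.0 + j18.47 Ω, |Z₁| = 111.5 Ω
Branch 2 (−jX_C): Z₂ = −j21.62 Ω
Parallel: Z = Z₁Z₂/(Z₁+Z₂), |Z| = 21.92 Ω, ∠Z = -78.83°

21.92 Ω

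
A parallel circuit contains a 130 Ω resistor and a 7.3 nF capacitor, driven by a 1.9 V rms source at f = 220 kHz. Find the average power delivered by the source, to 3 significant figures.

27.8 mW

ω = 2πf = 1.382e+06 rad/s
X_C = 1/(ωC) = 99.1 Ω
Parallel: admittances add. Y = 1/R + jωC
Y = (0.00769 + j0.0101) S
|Y| = 0.0127 S → |Z| = 1/|Y| = 78.8 Ω, ∠Z = −∠Y = -52.7°
I = V/|Z| = 24.1 mA
P = VI cos φ = 1.9 × 0.0241 × cos(-52.7°) = 27.8 mW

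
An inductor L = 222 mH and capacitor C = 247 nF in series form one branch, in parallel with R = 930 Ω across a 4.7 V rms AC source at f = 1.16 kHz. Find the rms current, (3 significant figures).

ω = 2πf = 7288 rad/s
X_L = ωL = 1620 Ω
X_C = 1/(ωC) = 555 Ω
Branch 1: Z₁ = R = 930 Ω
Branch 2 (series LC): Z₂ = j(X_L − X_C) = j1060 Ω
Parallel: Z = Z₁Z₂/(Z₁+Z₂), |Z| = 700 Ω, ∠Z = 41.2°
I = V/|Z| = 4.7/700 = 6.72 mA

6.72 mA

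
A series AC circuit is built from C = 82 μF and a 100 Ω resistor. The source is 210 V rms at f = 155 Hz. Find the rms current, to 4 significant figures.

2.084 A

ω = 2πf = 973.9 rad/s
X_C = 1/(ωC) = 12.52 Ω
Z = 100.0 − j12.52 Ω
|Z| = √(100.0² + 12.52²) = 100.8 Ω
I = V/|Z| = 210/100.8 = 2.084 A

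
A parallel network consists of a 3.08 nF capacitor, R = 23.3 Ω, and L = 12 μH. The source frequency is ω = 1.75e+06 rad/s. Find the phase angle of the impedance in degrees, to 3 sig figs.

44.5°

X_L = ωL = 21.0 Ω
X_C = 1/(ωC) = 186 Ω
Parallel: admittances add. Y = 1/R + 1/(jωL) + jωC
Y = (0.0429 − j0.0422) S
|Y| = 0.0602 S → |Z| = 1/|Y| = 16.6 Ω, ∠Z = −∠Y = 44.5°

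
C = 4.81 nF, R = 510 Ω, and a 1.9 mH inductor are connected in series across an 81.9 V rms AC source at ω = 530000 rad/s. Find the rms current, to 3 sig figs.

103 mA

X_L = ωL = 1010 Ω
X_C = 1/(ωC) = 392 Ω
Net reactance X = X_L − X_C = 615 Ω
Z = 510 + j615 Ω
|Z| = √(510² + 615²) = 799 Ω
I = V/|Z| = 81.9/799 = 103 mA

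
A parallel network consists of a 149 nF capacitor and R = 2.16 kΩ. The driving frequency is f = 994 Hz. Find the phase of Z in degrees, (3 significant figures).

-63.5°

ω = 2πf = 6245 rad/s
X_C = 1/(ωC) = 1070 Ω
Parallel: admittances add. Y = 1/R + jωC
Y = (0.000463 + j0.000931) S
|Y| = 0.00104 S → |Z| = 1/|Y| = 962 Ω, ∠Z = −∠Y = -63.5°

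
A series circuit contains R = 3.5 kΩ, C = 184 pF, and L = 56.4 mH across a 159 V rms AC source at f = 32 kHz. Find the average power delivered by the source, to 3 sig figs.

342 mW

ω = 2πf = 201100 rad/s
X_L = ωL = 11300 Ω
X_C = 1/(ωC) = 27000 Ω
Net reactance X = X_L − X_C = -15700 Ω
Z = 3500 − j15700 Ω
|Z| = √(3500² + 15700²) = 16100 Ω
∠Z = arctan(-15700/3500) = -77.4°
I = V/|Z| = 9.89 mA
P = VI cos φ = 159 × 0.00989 × cos(-77.4°) = 342 mW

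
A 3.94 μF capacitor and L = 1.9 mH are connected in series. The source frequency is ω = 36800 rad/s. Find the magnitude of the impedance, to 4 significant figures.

X_L = ωL = 69.92 Ω
X_C = 1/(ωC) = 6.897 Ω
Net reactance X = X_L − X_C = 63.02 Ω
Z = j63.02 Ω
|Z| = √(0² + 63.02²) = 63.02 Ω

63.02 Ω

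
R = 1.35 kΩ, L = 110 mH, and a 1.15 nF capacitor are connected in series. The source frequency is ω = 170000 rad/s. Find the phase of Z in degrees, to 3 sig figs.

X_L = ωL = 18700 Ω
X_C = 1/(ωC) = 5120 Ω
Net reactance X = X_L − X_C = 13600 Ω
Z = 1350 + j13600 Ω
|Z| = √(1350² + 13600²) = 13700 Ω
∠Z = arctan(13600/1350) = 84.3°

84.3°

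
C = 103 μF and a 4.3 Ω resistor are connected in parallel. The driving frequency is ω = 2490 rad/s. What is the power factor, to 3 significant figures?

0.672

X_C = 1/(ωC) = 3.90 Ω
Parallel: admittances add. Y = 1/R + jωC
Y = (0.233 + j0.256) S
|Y| = 0.346 S → |Z| = 1/|Y| = 2.89 Ω, ∠Z = −∠Y = -47.8°
cos φ = cos(-47.8°) = 0.672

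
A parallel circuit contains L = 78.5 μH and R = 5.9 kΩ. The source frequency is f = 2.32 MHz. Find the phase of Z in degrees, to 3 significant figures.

ω = 2πf = 1.458e+07 rad/s
X_L = ωL = 1140 Ω
Parallel: admittances add. Y = 1/R + 1/(jωL)
Y = (0.000169 − j0.000874) S
|Y| = 0.000890 S → |Z| = 1/|Y| = 1120 Ω, ∠Z = −∠Y = 79.0°

79.0°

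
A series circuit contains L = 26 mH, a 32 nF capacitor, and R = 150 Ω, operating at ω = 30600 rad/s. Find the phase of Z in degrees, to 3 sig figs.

X_L = ωL = 796 Ω
X_C = 1/(ωC) = 1020 Ω
Net reactance X = X_L − X_C = -226 Ω
Z = 150 − j226 Ω
|Z| = √(150² + 226²) = 271 Ω
∠Z = arctan(-226/150) = -56.4°

-56.4°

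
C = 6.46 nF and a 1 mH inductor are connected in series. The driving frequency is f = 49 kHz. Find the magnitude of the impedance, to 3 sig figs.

195 Ω

ω = 2πf = 307900 rad/s
X_L = ωL = 308 Ω
X_C = 1/(ωC) = 503 Ω
Net reactance X = X_L − X_C = -195 Ω
Z = − j195 Ω
|Z| = √(0² + 195²) = 195 Ω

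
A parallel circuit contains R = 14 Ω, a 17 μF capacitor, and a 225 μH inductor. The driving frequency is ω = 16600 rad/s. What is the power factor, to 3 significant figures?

0.980

X_L = ωL = 3.73 Ω
X_C = 1/(ωC) = 3.54 Ω
Parallel: admittances add. Y = 1/R + 1/(jωL) + jωC
Y = (0.0714 + j0.0145) S
|Y| = 0.0729 S → |Z| = 1/|Y| = 13.7 Ω, ∠Z = −∠Y = -11.4°
cos φ = cos(-11.4°) = 0.980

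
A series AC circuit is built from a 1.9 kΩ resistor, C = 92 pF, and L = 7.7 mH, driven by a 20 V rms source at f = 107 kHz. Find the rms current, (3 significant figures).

ω = 2πf = 672300 rad/s
X_L = ωL = 5180 Ω
X_C = 1/(ωC) = 16200 Ω
Net reactance X = X_L − X_C = -11000 Ω
Z = 1900 − j11000 Ω
|Z| = √(1900² + 11000²) = 11200 Ω
I = V/|Z| = 20/11200 = 1.79 mA

1.79 mA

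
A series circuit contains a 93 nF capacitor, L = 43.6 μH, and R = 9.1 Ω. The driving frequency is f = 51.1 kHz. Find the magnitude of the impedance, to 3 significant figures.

21.5 Ω

ω = 2πf = 321100 rad/s
X_L = ωL = 14.0 Ω
X_C = 1/(ωC) = 33.5 Ω
Net reactance X = X_L − X_C = -19.5 Ω
Z = 9.10 − j19.5 Ω
|Z| = √(9.10² + 19.5²) = 21.5 Ω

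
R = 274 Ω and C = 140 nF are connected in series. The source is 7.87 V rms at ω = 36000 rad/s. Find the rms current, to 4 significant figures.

23.26 mA

X_C = 1/(ωC) = 198.4 Ω
Z = 274.0 − j198.4 Ω
|Z| = √(274.0² + 198.4²) = 338.3 Ω
I = V/|Z| = 7.87/338.3 = 23.26 mA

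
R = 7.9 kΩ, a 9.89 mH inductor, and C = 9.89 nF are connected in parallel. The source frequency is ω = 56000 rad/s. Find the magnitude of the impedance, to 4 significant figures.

794.8 Ω

X_L = ωL = 553.8 Ω
X_C = 1/(ωC) = 1806 Ω
Parallel: admittances add. Y = 1/R + 1/(jωL) + jωC
Y = (0.0001266 − j0.001252) S
|Y| = 0.001258 S → |Z| = 1/|Y| = 794.8 Ω, ∠Z = −∠Y = 84.23°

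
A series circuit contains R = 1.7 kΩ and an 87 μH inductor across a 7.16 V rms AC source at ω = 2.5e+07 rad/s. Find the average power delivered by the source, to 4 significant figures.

11.44 mW

X_L = ωL = 2175 Ω
Z = 1700 + j2175 Ω
|Z| = √(1700² + 2175²) = 2761 Ω
∠Z = arctan(2175/1700) = 51.99°
I = V/|Z| = 2.594 mA
P = VI cos φ = 7.16 × 0.002594 × cos(51.99°) = 11.44 mW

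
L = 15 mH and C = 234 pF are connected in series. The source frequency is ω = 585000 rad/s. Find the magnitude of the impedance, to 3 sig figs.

1470 Ω

X_L = ωL = 8780 Ω
X_C = 1/(ωC) = 7310 Ω
Net reactance X = X_L − X_C = 1470 Ω
Z = j1470 Ω
|Z| = √(0² + 1470²) = 1470 Ω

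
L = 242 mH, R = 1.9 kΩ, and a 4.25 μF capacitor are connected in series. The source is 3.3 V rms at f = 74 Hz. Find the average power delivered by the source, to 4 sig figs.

ω = 2πf = 465.0 rad/s
X_L = ωL = 112.5 Ω
X_C = 1/(ωC) = 506.1 Ω
Net reactance X = X_L − X_C = -393.5 Ω
Z = 1900 − j393.5 Ω
|Z| = √(1900² + 393.5²) = 1940 Ω
∠Z = arctan(-393.5/1900) = -11.70°
I = V/|Z| = 1.701 mA
P = VI cos φ = 3.3 × 0.001701 × cos(-11.70°) = 5.496 mW

5.496 mW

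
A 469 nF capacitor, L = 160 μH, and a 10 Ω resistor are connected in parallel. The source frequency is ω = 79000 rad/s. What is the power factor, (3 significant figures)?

0.922

X_L = ωL = 12.6 Ω
X_C = 1/(ωC) = 27.0 Ω
Parallel: admittances add. Y = 1/R + 1/(jωL) + jωC
Y = (0.100 − j0.0421) S
|Y| = 0.108 S → |Z| = 1/|Y| = 9.22 Ω, ∠Z = −∠Y = 22.8°
cos φ = cos(22.8°) = 0.922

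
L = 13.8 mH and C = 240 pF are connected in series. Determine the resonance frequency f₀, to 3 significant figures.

87.5 kHz

ω₀ = 1/√(LC) = 1/√(0.0138 × 2.4e-10) = 549500 rad/s
f₀ = ω₀/(2π) = 87.5 kHz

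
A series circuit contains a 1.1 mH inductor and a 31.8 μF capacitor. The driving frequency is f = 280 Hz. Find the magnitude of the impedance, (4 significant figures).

15.94 Ω

ω = 2πf = 1759 rad/s
X_L = ωL = 1.935 Ω
X_C = 1/(ωC) = 17.87 Ω
Net reactance X = X_L − X_C = -15.94 Ω
Z = − j15.94 Ω
|Z| = √(0² + 15.94²) = 15.94 Ω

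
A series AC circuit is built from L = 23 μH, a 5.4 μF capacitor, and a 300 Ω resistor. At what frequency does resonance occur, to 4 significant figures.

ω₀ = 1/√(LC) = 1/√(2.3e-05 × 5.4e-06) = 89730 rad/s
f₀ = ω₀/(2π) = 14.28 kHz

14.28 kHz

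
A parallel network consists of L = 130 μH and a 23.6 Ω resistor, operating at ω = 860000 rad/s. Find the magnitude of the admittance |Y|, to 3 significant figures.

X_L = ωL = 112 Ω
Parallel: admittances add. Y = 1/R + 1/(jωL)
Y = (0.0424 − j0.00894) S
|Y| = 0.0433 S → |Z| = 1/|Y| = 23.1 Ω, ∠Z = −∠Y = 11.9°

43.3 mS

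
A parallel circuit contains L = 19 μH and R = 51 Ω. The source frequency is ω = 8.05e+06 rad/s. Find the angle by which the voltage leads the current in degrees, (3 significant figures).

X_L = ωL = 153 Ω
Parallel: admittances add. Y = 1/R + 1/(jωL)
Y = (0.0196 − j0.00654) S
|Y| = 0.0207 S → |Z| = 1/|Y| = 48.4 Ω, ∠Z = −∠Y = 18.4°

18.4°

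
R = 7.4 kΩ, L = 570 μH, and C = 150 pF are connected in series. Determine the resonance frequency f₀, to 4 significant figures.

ω₀ = 1/√(LC) = 1/√(0.00057 × 1.5e-10) = 3.42e+06 rad/s
f₀ = ω₀/(2π) = 544.3 kHz

544.3 kHz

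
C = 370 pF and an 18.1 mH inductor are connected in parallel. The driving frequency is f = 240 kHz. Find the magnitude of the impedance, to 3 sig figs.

ω = 2πf = 1.508e+06 rad/s
X_L = ωL = 27300 Ω
X_C = 1/(ωC) = 1790 Ω
Parallel: admittances add. Y = 1/(jωL) + jωC
Y = (0 + j0.000521) S
|Y| = 0.000521 S → |Z| = 1/|Y| = 1920 Ω, ∠Z = −∠Y = -90.0°

1920 Ω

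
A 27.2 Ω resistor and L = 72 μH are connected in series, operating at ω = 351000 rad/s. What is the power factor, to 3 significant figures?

X_L = ωL = 25.3 Ω
Z = 27.2 + j25.3 Ω
|Z| = √(27.2² + 25.3²) = 37.1 Ω
∠Z = arctan(25.3/27.2) = 42.9°
cos φ = cos(42.9°) = 0.733

0.733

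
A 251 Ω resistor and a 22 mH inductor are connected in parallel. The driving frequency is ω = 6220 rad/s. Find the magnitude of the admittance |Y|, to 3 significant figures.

X_L = ωL = 137 Ω
Parallel: admittances add. Y = 1/R + 1/(jωL)
Y = (0.00398 − j0.00731) S
|Y| = 0.00832 S → |Z| = 1/|Y| = 120 Ω, ∠Z = −∠Y = 61.4°

8.32 mS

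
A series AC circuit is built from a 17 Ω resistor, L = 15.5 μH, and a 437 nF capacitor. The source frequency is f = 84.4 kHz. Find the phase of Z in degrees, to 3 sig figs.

ω = 2πf = 530300 rad/s
X_L = ωL = 8.22 Ω
X_C = 1/(ωC) = 4.32 Ω
Net reactance X = X_L − X_C = 3.90 Ω
Z = 17.0 + j3.90 Ω
|Z| = √(17.0² + 3.90²) = 17.4 Ω
∠Z = arctan(3.90/17.0) = 12.9°

12.9°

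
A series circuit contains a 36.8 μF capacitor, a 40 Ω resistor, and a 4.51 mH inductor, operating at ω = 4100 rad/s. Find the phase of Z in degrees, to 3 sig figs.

X_L = ωL = 18.5 Ω
X_C = 1/(ωC) = 6.63 Ω
Net reactance X = X_L − X_C = 11.9 Ω
Z = 40.0 + j11.9 Ω
|Z| = √(40.0² + 11.9²) = 41.7 Ω
∠Z = arctan(11.9/40.0) = 16.5°

16.5°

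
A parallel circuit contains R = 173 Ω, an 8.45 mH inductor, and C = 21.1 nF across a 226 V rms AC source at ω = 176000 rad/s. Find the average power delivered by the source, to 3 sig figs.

295 W

X_L = ωL = 1490 Ω
X_C = 1/(ωC) = 269 Ω
Parallel: admittances add. Y = 1/R + 1/(jωL) + jωC
Y = (0.00578 + j0.00304) S
|Y| = 0.00653 S → |Z| = 1/|Y| = 153 Ω, ∠Z = −∠Y = -27.8°
I = V/|Z| = 1.48 A
P = VI cos φ = 226 × 1.48 × cos(-27.8°) = 295 W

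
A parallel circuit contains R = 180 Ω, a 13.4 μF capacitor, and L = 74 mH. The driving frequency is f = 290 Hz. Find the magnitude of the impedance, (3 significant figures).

ω = 2πf = 1822 rad/s
X_L = ωL = 135 Ω
X_C = 1/(ωC) = 41.0 Ω
Parallel: admittances add. Y = 1/R + 1/(jωL) + jωC
Y = (0.00556 + j0.0170) S
|Y| = 0.0179 S → |Z| = 1/|Y| = 55.9 Ω, ∠Z = −∠Y = -71.9°

55.9 Ω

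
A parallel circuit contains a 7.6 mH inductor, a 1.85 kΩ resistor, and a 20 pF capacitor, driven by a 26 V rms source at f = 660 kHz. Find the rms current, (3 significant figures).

14.1 mA

ω = 2πf = 4.147e+06 rad/s
X_L = ωL = 31500 Ω
X_C = 1/(ωC) = 12100 Ω
Parallel: admittances add. Y = 1/R + 1/(jωL) + jωC
Y = (0.000541 + j5.12e-05) S
|Y| = 0.000543 S → |Z| = 1/|Y| = 1840 Ω, ∠Z = −∠Y = -5.41°
I = V/|Z| = 26/1840 = 14.1 mA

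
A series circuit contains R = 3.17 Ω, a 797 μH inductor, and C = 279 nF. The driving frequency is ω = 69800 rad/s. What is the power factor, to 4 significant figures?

0.5951

X_L = ωL = 55.63 Ω
X_C = 1/(ωC) = 51.35 Ω
Net reactance X = X_L − X_C = 4.281 Ω
Z = 3.170 + j4.281 Ω
|Z| = √(3.170² + 4.281²) = 5.327 Ω
∠Z = arctan(4.281/3.170) = 53.48°
cos φ = cos(53.48°) = 0.5951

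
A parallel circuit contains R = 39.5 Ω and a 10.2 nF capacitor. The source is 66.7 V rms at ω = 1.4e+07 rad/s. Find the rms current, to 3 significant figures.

9.67 A

X_C = 1/(ωC) = 7.00 Ω
Parallel: admittances add. Y = 1/R + jωC
Y = (0.0253 + j0.143) S
|Y| = 0.145 S → |Z| = 1/|Y| = 6.90 Ω, ∠Z = −∠Y = -79.9°
I = V/|Z| = 66.7/6.90 = 9.67 A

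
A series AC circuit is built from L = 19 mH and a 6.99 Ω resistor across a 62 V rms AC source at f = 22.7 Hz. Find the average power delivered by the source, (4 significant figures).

ω = 2πf = 142.6 rad/s
X_L = ωL = 2.710 Ω
Z = 6.990 + j2.710 Ω
|Z| = √(6.990² + 2.710²) = 7.497 Ω
∠Z = arctan(2.710/6.990) = 21.19°
I = V/|Z| = 8.270 A
P = VI cos φ = 62 × 8.270 × cos(21.19°) = 478.1 W

478.1 W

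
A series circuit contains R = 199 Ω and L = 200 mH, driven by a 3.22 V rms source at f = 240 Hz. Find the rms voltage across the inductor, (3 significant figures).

ω = 2πf = 1508 rad/s
X_L = ωL = 302 Ω
Z = 199 + j302 Ω
|Z| = √(199² + 302²) = 361 Ω
I = V/|Z| = 8.91 mA
V_L = I·|Z_L| = 0.00891 × 302 = 2.69 V

2.69 V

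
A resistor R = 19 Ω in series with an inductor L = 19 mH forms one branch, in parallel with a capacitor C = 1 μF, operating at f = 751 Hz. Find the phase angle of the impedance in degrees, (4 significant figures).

ω = 2πf = 4719 rad/s
X_L = ωL = 89.65 Ω
X_C = 1/(ωC) = 211.9 Ω
Branch 1 (R+jX_L): Z₁ = 19.00 + j89.65 Ω, |Z₁| = 91.65 Ω
Branch 2 (−jX_C): Z₂ = −j211.9 Ω
Parallel: Z = Z₁Z₂/(Z₁+Z₂), |Z| = 157.0 Ω, ∠Z = 69.20°

69.20°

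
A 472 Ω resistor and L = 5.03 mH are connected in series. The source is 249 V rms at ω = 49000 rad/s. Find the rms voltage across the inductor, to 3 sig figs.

115 V

X_L = ωL = 246 Ω
Z = 472 + j246 Ω
|Z| = √(472² + 246²) = 532 Ω
I = V/|Z| = 468 mA
V_L = I·|Z_L| = 0.468 × 246 = 115 V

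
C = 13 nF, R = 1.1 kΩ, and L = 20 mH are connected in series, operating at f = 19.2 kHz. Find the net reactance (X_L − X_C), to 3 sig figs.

1780 Ω

ω = 2πf = 120600 rad/s
X_L = ωL = 2410 Ω
X_C = 1/(ωC) = 638 Ω
X = 2410 − 638 = 1780 Ω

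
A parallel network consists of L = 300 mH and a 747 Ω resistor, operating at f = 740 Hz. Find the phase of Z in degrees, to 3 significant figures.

28.2°

ω = 2πf = 4650 rad/s
X_L = ωL = 1390 Ω
Parallel: admittances add. Y = 1/R + 1/(jωL)
Y = (0.00134 − j0.000717) S
|Y| = 0.00152 S → |Z| = 1/|Y| = 659 Ω, ∠Z = −∠Y = 28.2°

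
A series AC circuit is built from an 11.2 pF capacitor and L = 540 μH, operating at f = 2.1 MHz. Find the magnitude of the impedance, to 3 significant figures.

358 Ω

ω = 2πf = 1.319e+07 rad/s
X_L = ωL = 7130 Ω
X_C = 1/(ωC) = 6770 Ω
Net reactance X = X_L − X_C = 358 Ω
Z = j358 Ω
|Z| = √(0² + 358²) = 358 Ω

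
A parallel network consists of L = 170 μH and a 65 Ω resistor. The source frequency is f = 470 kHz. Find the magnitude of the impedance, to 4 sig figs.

ω = 2πf = 2.953e+06 rad/s
X_L = ωL = 502.0 Ω
Parallel: admittances add. Y = 1/R + 1/(jωL)
Y = (0.01538 − j0.001992) S
|Y| = 0.01551 S → |Z| = 1/|Y| = 64.46 Ω, ∠Z = −∠Y = 7.377°

64.46 Ω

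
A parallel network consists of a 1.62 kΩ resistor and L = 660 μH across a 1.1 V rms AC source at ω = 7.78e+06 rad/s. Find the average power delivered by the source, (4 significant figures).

X_L = ωL = 5135 Ω
Parallel: admittances add. Y = 1/R + 1/(jωL)
Y = (0.0006173 − j0.0001947) S
|Y| = 0.0006473 S → |Z| = 1/|Y| = 1545 Ω, ∠Z = −∠Y = 17.51°
I = V/|Z| = 712.0 μA
P = VI cos φ = 1.1 × 0.0007120 × cos(17.51°) = 746.9 μW

746.9 μW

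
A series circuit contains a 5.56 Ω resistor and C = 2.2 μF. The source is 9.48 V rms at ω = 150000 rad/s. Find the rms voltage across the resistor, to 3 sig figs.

8.32 V

X_C = 1/(ωC) = 3.03 Ω
Z = 5.56 − j3.03 Ω
|Z| = √(5.56² + 3.03²) = 6.33 Ω
I = V/|Z| = 1.50 A
V_R = I·|Z_R| = 1.50 × 5.56 = 8.32 V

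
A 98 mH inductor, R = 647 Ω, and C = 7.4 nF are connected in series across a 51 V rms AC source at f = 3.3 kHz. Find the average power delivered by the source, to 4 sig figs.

81.94 mW

ω = 2πf = 20730 rad/s
X_L = ωL = 2032 Ω
X_C = 1/(ωC) = 6517 Ω
Net reactance X = X_L − X_C = -4485 Ω
Z = 647.0 − j4485 Ω
|Z| = √(647.0² + 4485²) = 4532 Ω
∠Z = arctan(-4485/647.0) = -81.79°
I = V/|Z| = 11.25 mA
P = VI cos φ = 51 × 0.01125 × cos(-81.79°) = 81.94 mW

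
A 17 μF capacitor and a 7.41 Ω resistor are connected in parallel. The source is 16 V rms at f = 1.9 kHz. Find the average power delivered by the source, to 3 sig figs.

ω = 2πf = 11940 rad/s
X_C = 1/(ωC) = 4.93 Ω
Parallel: admittances add. Y = 1/R + jωC
Y = (0.135 + j0.203) S
|Y| = 0.244 S → |Z| = 1/|Y| = 4.10 Ω, ∠Z = −∠Y = -56.4°
I = V/|Z| = 3.90 A
P = VI cos φ = 16 × 3.90 × cos(-56.4°) = 34.5 W

34.5 W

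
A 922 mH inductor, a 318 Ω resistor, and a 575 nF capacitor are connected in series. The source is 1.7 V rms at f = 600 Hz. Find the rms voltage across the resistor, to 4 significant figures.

ω = 2πf = 3770 rad/s
X_L = ωL = 3476 Ω
X_C = 1/(ωC) = 461.3 Ω
Net reactance X = X_L − X_C = 3015 Ω
Z = 318.0 + j3015 Ω
|Z| = √(318.0² + 3015²) = 3031 Ω
I = V/|Z| = 560.8 μA
V_R = I·|Z_R| = 0.0005608 × 318.0 = 0.1783 V

0.1783 V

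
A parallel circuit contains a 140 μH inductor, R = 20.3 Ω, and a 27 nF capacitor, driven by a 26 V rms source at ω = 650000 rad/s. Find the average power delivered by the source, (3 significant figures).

X_L = ωL = 91.0 Ω
X_C = 1/(ωC) = 57.0 Ω
Parallel: admittances add. Y = 1/R + 1/(jωL) + jωC
Y = (0.0493 + j0.00656) S
|Y| = 0.0497 S → |Z| = 1/|Y| = 20.1 Ω, ∠Z = −∠Y = -7.59°
I = V/|Z| = 1.29 A
P = VI cos φ = 26 × 1.29 × cos(-7.59°) = 33.3 W

33.3 W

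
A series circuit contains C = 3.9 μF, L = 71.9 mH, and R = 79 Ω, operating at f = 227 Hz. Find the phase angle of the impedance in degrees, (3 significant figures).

ω = 2πf = 1426 rad/s
X_L = ωL = 103 Ω
X_C = 1/(ωC) = 180 Ω
Net reactance X = X_L − X_C = -77.2 Ω
Z = 79.0 − j77.2 Ω
|Z| = √(79.0² + 77.2²) = 110 Ω
∠Z = arctan(-77.2/79.0) = -44.3°

-44.3°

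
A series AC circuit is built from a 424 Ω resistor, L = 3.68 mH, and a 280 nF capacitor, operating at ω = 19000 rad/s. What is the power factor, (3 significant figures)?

X_L = ωL = 69.9 Ω
X_C = 1/(ωC) = 188 Ω
Net reactance X = X_L − X_C = -118 Ω
Z = 424 − j118 Ω
|Z| = √(424² + 118²) = 440 Ω
∠Z = arctan(-118/424) = -15.6°
cos φ = cos(-15.6°) = 0.963

0.963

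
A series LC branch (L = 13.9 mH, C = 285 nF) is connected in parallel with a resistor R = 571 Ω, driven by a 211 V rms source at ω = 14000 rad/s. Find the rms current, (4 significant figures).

3.784 A

X_L = ωL = 194.6 Ω
X_C = 1/(ωC) = 250.6 Ω
Branch 1: Z₁ = R = 571.0 Ω
Branch 2 (series LC): Z₂ = j(X_L − X_C) = −j56.03 Ω
Parallel: Z = Z₁Z₂/(Z₁+Z₂), |Z| = 55.76 Ω, ∠Z = -84.40°
I = V/|Z| = 211/55.76 = 3.784 A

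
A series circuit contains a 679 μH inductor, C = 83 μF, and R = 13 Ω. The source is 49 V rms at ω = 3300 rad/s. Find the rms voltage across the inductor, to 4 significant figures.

X_L = ωL = 2.241 Ω
X_C = 1/(ωC) = 3.651 Ω
Net reactance X = X_L − X_C = -1.410 Ω
Z = 13.00 − j1.410 Ω
|Z| = √(13.00² + 1.410²) = 13.08 Ω
I = V/|Z| = 3.747 A
V_L = I·|Z_L| = 3.747 × 2.241 = 8.396 V

8.396 V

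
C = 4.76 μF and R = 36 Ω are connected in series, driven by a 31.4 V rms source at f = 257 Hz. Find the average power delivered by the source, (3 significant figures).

ω = 2πf = 1615 rad/s
X_C = 1/(ωC) = 130 Ω
Z = 36.0 − j130 Ω
|Z| = √(36.0² + 130²) = 135 Ω
∠Z = arctan(-130/36.0) = -74.5°
I = V/|Z| = 233 mA
P = VI cos φ = 31.4 × 0.233 × cos(-74.5°) = 1.95 W

1.95 W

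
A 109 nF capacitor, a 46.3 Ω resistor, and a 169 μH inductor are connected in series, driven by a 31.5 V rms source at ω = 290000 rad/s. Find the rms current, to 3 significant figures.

637 mA

X_L = ωL = 49.0 Ω
X_C = 1/(ωC) = 31.6 Ω
Net reactance X = X_L − X_C = 17.4 Ω
Z = 46.3 + j17.4 Ω
|Z| = √(46.3² + 17.4²) = 49.5 Ω
I = V/|Z| = 31.5/49.5 = 637 mA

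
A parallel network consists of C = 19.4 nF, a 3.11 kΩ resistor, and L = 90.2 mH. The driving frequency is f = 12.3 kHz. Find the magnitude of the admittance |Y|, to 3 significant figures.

ω = 2πf = 77280 rad/s
X_L = ωL = 6970 Ω
X_C = 1/(ωC) = 667 Ω
Parallel: admittances add. Y = 1/R + 1/(jωL) + jωC
Y = (0.000322 + j0.00136) S
|Y| = 0.00139 S → |Z| = 1/|Y| = 718 Ω, ∠Z = −∠Y = -76.7°

1.39 mS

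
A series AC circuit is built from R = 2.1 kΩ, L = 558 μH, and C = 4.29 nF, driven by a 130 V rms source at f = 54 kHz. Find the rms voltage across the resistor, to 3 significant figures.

ω = 2πf = 339300 rad/s
X_L = ωL = 189 Ω
X_C = 1/(ωC) = 687 Ω
Net reactance X = X_L − X_C = -498 Ω
Z = 2100 − j498 Ω
|Z| = √(2100² + 498²) = 2160 Ω
I = V/|Z| = 60.2 mA
V_R = I·|Z_R| = 0.0602 × 2100 = 126 V

126 V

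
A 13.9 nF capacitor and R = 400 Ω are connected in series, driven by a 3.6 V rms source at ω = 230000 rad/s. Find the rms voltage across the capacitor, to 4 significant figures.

2.218 V

X_C = 1/(ωC) = 312.8 Ω
Z = 400.0 − j312.8 Ω
|Z| = √(400.0² + 312.8²) = 507.8 Ω
I = V/|Z| = 7.090 mA
V_C = I·|Z_C| = 0.007090 × 312.8 = 2.218 V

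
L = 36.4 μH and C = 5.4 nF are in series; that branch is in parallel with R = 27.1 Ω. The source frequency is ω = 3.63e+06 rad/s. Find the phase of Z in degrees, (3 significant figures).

X_L = ωL = 132 Ω
X_C = 1/(ωC) = 51.0 Ω
Branch 1: Z₁ = R = 27.1 Ω
Branch 2 (series LC): Z₂ = j(X_L − X_C) = j81.1 Ω
Parallel: Z = Z₁Z₂/(Z₁+Z₂), |Z| = 25.7 Ω, ∠Z = 18.5°

18.5°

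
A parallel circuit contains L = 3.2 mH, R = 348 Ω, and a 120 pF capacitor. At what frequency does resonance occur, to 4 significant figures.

ω₀ = 1/√(LC) = 1/√(0.0032 × 1.2e-10) = 1.614e+06 rad/s
f₀ = ω₀/(2π) = 256.8 kHz

256.8 kHz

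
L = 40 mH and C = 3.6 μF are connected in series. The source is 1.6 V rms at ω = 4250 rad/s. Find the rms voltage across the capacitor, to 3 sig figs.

X_L = ωL = 170 Ω
X_C = 1/(ωC) = 65.4 Ω
Net reactance X = X_L − X_C = 105 Ω
Z = j105 Ω
|Z| = √(0² + 105²) = 105 Ω
I = V/|Z| = 15.3 mA
V_C = I·|Z_C| = 0.0153 × 65.4 = 0.999 V

0.999 V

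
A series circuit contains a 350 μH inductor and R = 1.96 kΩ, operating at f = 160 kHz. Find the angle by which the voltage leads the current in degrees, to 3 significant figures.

ω = 2πf = 1.005e+06 rad/s
X_L = ωL = 352 Ω
Z = 1960 + j352 Ω
|Z| = √(1960² + 352²) = 1990 Ω
∠Z = arctan(352/1960) = 10.2°

10.2°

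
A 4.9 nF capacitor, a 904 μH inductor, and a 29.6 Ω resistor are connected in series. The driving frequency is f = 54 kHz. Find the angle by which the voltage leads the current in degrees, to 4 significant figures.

ω = 2πf = 339300 rad/s
X_L = ωL = 306.7 Ω
X_C = 1/(ωC) = 601.5 Ω
Net reactance X = X_L − X_C = -294.8 Ω
Z = 29.60 − j294.8 Ω
|Z| = √(29.60² + 294.8²) = 296.3 Ω
∠Z = arctan(-294.8/29.60) = -84.27°

-84.27°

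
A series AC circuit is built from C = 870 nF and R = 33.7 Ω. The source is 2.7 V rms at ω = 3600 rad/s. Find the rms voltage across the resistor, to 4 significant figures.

X_C = 1/(ωC) = 319.3 Ω
Z = 33.70 − j319.3 Ω
|Z| = √(33.70² + 319.3²) = 321.1 Ω
I = V/|Z| = 8.410 mA
V_R = I·|Z_R| = 0.008410 × 33.70 = 0.2834 V

0.2834 V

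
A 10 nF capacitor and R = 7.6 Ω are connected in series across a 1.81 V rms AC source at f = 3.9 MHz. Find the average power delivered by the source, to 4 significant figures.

ω = 2πf = 2.45e+07 rad/s
X_C = 1/(ωC) = 4.081 Ω
Z = 7.600 − j4.081 Ω
|Z| = √(7.600² + 4.081²) = 8.626 Ω
∠Z = arctan(-4.081/7.600) = -28.23°
I = V/|Z| = 209.8 mA
P = VI cos φ = 1.81 × 0.2098 × cos(-28.23°) = 334.6 mW

334.6 mW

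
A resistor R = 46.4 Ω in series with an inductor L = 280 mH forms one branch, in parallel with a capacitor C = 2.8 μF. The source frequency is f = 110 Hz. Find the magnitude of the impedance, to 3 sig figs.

315 Ω

ω = 2πf = 691.2 rad/s
X_L = ωL = 194 Ω
X_C = 1/(ωC) = 517 Ω
Branch 1 (R+jX_L): Z₁ = 46.4 + j194 Ω, |Z₁| = 199 Ω
Branch 2 (−jX_C): Z₂ = −j517 Ω
Parallel: Z = Z₁Z₂/(Z₁+Z₂), |Z| = 315 Ω, ∠Z = 68.3°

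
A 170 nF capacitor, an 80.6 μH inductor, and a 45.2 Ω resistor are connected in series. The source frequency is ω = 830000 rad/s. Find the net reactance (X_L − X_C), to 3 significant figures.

59.8 Ω

X_L = ωL = 66.9 Ω
X_C = 1/(ωC) = 7.09 Ω
X = 66.9 − 7.09 = 59.8 Ω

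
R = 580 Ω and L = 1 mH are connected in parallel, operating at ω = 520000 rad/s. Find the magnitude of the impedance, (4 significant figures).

X_L = ωL = 520.0 Ω
Parallel: admittances add. Y = 1/R + 1/(jωL)
Y = (0.001724 − j0.001923) S
|Y| = 0.002583 S → |Z| = 1/|Y| = 387.2 Ω, ∠Z = −∠Y = 48.12°

387.2 Ω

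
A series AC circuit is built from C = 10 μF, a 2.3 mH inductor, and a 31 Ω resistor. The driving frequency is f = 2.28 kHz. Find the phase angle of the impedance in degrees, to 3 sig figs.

ω = 2πf = 14330 rad/s
X_L = ωL = 32.9 Ω
X_C = 1/(ωC) = 6.98 Ω
Net reactance X = X_L − X_C = 26.0 Ω
Z = 31.0 + j26.0 Ω
|Z| = √(31.0² + 26.0²) = 40.4 Ω
∠Z = arctan(26.0/31.0) = 40.0°

40.0°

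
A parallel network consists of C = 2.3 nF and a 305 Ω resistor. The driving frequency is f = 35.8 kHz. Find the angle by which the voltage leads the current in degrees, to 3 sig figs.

-8.97°

ω = 2πf = 224900 rad/s
X_C = 1/(ωC) = 1930 Ω
Parallel: admittances add. Y = 1/R + jωC
Y = (0.00328 + j0.000517) S
|Y| = 0.00332 S → |Z| = 1/|Y| = 301 Ω, ∠Z = −∠Y = -8.97°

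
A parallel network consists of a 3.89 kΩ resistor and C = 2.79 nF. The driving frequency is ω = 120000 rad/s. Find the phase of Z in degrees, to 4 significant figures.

X_C = 1/(ωC) = 2987 Ω
Parallel: admittances add. Y = 1/R + jωC
Y = (0.0002571 + j0.0003348) S
|Y| = 0.0004221 S → |Z| = 1/|Y| = 2369 Ω, ∠Z = −∠Y = -52.48°

-52.48°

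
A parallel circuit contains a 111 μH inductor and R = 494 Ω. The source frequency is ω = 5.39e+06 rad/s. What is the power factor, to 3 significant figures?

X_L = ωL = 598 Ω
Parallel: admittances add. Y = 1/R + 1/(jωL)
Y = (0.00202 − j0.00167) S
|Y| = 0.00263 S → |Z| = 1/|Y| = 381 Ω, ∠Z = −∠Y = 39.5°
cos φ = cos(39.5°) = 0.771

0.771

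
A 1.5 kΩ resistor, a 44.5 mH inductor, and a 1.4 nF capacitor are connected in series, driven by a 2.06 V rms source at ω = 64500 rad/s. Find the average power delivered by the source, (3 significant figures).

X_L = ωL = 2870 Ω
X_C = 1/(ωC) = 11100 Ω
Net reactance X = X_L − X_C = -8200 Ω
Z = 1500 − j8200 Ω
|Z| = √(1500² + 8200²) = 8340 Ω
∠Z = arctan(-8200/1500) = -79.6°
I = V/|Z| = 247 μA
P = VI cos φ = 2.06 × 0.000247 × cos(-79.6°) = 91.5 μW

91.5 μW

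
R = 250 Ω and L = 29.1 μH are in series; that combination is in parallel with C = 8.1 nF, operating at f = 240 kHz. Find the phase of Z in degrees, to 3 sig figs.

ω = 2πf = 1.508e+06 rad/s
X_L = ωL = 43.9 Ω
X_C = 1/(ωC) = 81.9 Ω
Branch 1 (R+jX_L): Z₁ = 250 + j43.9 Ω, |Z₁| = 254 Ω
Branch 2 (−jX_C): Z₂ = −j81.9 Ω
Parallel: Z = Z₁Z₂/(Z₁+Z₂), |Z| = 82.2 Ω, ∠Z = -71.4°

-71.4°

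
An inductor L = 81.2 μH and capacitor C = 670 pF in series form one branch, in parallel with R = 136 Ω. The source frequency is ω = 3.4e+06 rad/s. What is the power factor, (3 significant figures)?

0.768

X_L = ωL = 276 Ω
X_C = 1/(ωC) = 439 Ω
Branch 1: Z₁ = R = 136 Ω
Branch 2 (series LC): Z₂ = j(X_L − X_C) = −j163 Ω
Parallel: Z = Z₁Z₂/(Z₁+Z₂), |Z| = 104 Ω, ∠Z = -39.9°
cos φ = cos(-39.9°) = 0.768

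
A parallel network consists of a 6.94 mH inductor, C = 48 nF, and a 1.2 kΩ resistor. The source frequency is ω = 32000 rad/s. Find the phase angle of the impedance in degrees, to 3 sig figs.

X_L = ωL = 222 Ω
X_C = 1/(ωC) = 651 Ω
Parallel: admittances add. Y = 1/R + 1/(jωL) + jωC
Y = (0.000833 − j0.00297) S
|Y| = 0.00308 S → |Z| = 1/|Y| = 324 Ω, ∠Z = −∠Y = 74.3°

74.3°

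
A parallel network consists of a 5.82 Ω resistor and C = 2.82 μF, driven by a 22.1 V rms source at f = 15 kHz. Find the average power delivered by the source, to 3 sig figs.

83.9 W

ω = 2πf = 94250 rad/s
X_C = 1/(ωC) = 3.76 Ω
Parallel: admittances add. Y = 1/R + jωC
Y = (0.172 + j0.266) S
|Y| = 0.316 S → |Z| = 1/|Y| = 3.16 Ω, ∠Z = −∠Y = -57.1°
I = V/|Z| = 6.99 A
P = VI cos φ = 22.1 × 6.99 × cos(-57.1°) = 83.9 W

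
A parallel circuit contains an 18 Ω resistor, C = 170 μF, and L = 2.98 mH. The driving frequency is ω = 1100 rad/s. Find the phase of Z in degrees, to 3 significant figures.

64.8°

X_L = ωL = 3.28 Ω
X_C = 1/(ωC) = 5.35 Ω
Parallel: admittances add. Y = 1/R + 1/(jωL) + jωC
Y = (0.0556 − j0.118) S
|Y| = 0.130 S → |Z| = 1/|Y| = 7.66 Ω, ∠Z = −∠Y = 64.8°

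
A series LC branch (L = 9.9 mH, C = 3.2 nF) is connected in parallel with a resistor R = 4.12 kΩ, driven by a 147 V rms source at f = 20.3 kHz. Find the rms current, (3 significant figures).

ω = 2πf = 127500 rad/s
X_L = ωL = 1260 Ω
X_C = 1/(ωC) = 2450 Ω
Branch 1: Z₁ = R = 4120 Ω
Branch 2 (series LC): Z₂ = j(X_L − X_C) = −j1190 Ω
Parallel: Z = Z₁Z₂/(Z₁+Z₂), |Z| = 1140 Ω, ∠Z = -73.9°
I = V/|Z| = 147/1140 = 129 mA

129 mA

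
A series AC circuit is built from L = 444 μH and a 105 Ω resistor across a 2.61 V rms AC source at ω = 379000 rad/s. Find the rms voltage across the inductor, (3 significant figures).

X_L = ωL = 168 Ω
Z = 105 + j168 Ω
|Z| = √(105² + 168²) = 198 Ω
I = V/|Z| = 13.2 mA
V_L = I·|Z_L| = 0.0132 × 168 = 2.21 V

2.21 V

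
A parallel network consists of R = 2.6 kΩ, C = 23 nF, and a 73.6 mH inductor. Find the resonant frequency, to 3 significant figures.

ω₀ = 1/√(LC) = 1/√(0.0736 × 2.3e-08) = 24310 rad/s
f₀ = ω₀/(2π) = 3.87 kHz

3.87 kHz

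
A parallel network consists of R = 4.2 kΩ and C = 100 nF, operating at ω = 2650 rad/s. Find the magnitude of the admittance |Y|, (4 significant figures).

356.3 μS

X_C = 1/(ωC) = 3774 Ω
Parallel: admittances add. Y = 1/R + jωC
Y = (0.0002381 + j0.0002650) S
|Y| = 0.0003563 S → |Z| = 1/|Y| = 2807 Ω, ∠Z = −∠Y = -48.06°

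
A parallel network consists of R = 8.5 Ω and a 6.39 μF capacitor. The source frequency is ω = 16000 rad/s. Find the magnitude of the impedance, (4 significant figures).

X_C = 1/(ωC) = 9.781 Ω
Parallel: admittances add. Y = 1/R + jωC
Y = (0.1176 + j0.1022) S
|Y| = 0.1559 S → |Z| = 1/|Y| = 6.416 Ω, ∠Z = −∠Y = -40.99°

6.416 Ω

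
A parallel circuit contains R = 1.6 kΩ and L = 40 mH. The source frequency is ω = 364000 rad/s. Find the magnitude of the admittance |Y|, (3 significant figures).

X_L = ωL = 14600 Ω
Parallel: admittances add. Y = 1/R + 1/(jωL)
Y = (0.000625 − j6.87e-05) S
|Y| = 0.000629 S → |Z| = 1/|Y| = 1590 Ω, ∠Z = −∠Y = 6.27°

629 μS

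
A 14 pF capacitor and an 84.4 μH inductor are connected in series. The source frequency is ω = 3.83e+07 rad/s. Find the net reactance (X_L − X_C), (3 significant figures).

1370 Ω

X_L = ωL = 3230 Ω
X_C = 1/(ωC) = 1860 Ω
X = 3230 − 1860 = 1370 Ω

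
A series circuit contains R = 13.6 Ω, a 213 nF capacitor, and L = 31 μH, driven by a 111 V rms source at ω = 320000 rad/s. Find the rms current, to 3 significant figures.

7.71 A

X_L = ωL = 9.92 Ω
X_C = 1/(ωC) = 14.7 Ω
Net reactance X = X_L − X_C = -4.75 Ω
Z = 13.6 − j4.75 Ω
|Z| = √(13.6² + 4.75²) = 14.4 Ω
I = V/|Z| = 111/14.4 = 7.71 A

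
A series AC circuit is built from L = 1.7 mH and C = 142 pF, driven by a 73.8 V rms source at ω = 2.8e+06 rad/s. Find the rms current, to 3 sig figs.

32.9 mA

X_L = ωL = 4760 Ω
X_C = 1/(ωC) = 2520 Ω
Net reactance X = X_L − X_C = 2240 Ω
Z = j2240 Ω
|Z| = √(0² + 2240²) = 2240 Ω
I = V/|Z| = 73.8/2240 = 32.9 mA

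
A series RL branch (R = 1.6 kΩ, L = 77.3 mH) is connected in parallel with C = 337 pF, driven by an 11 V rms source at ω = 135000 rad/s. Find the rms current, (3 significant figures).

X_L = ωL = 10400 Ω
X_C = 1/(ωC) = 22000 Ω
Branch 1 (R+jX_L): Z₁ = 1600 + j10400 Ω, |Z₁| = 10600 Ω
Branch 2 (−jX_C): Z₂ = −j22000 Ω
Parallel: Z = Z₁Z₂/(Z₁+Z₂), |Z| = 19900 Ω, ∠Z = 73.4°
I = V/|Z| = 11/19900 = 552 μA

552 μA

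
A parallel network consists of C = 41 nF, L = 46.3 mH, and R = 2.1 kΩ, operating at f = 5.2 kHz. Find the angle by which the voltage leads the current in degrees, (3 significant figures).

ω = 2πf = 32670 rad/s
X_L = ωL = 1510 Ω
X_C = 1/(ωC) = 747 Ω
Parallel: admittances add. Y = 1/R + 1/(jωL) + jωC
Y = (0.000476 + j0.000679) S
|Y| = 0.000829 S → |Z| = 1/|Y| = 1210 Ω, ∠Z = −∠Y = -54.9°

-54.9°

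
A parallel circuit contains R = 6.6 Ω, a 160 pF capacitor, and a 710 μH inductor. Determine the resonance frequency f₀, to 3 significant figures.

472 kHz

ω₀ = 1/√(LC) = 1/√(0.00071 × 1.6e-10) = 2.967e+06 rad/s
f₀ = ω₀/(2π) = 472 kHz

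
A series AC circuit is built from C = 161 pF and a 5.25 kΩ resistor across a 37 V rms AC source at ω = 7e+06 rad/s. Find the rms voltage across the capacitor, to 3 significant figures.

X_C = 1/(ωC) = 887 Ω
Z = 5250 − j887 Ω
|Z| = √(5250² + 887²) = 5320 Ω
I = V/|Z| = 6.95 mA
V_C = I·|Z_C| = 0.00695 × 887 = 6.17 V

6.17 V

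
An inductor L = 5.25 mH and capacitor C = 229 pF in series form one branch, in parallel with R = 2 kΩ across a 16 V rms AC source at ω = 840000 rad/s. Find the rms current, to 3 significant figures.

X_L = ωL = 4410 Ω
X_C = 1/(ωC) = 5200 Ω
Branch 1: Z₁ = R = 2000 Ω
Branch 2 (series LC): Z₂ = j(X_L − X_C) = −j789 Ω
Parallel: Z = Z₁Z₂/(Z₁+Z₂), |Z| = 734 Ω, ∠Z = -68.5°
I = V/|Z| = 16/734 = 21.8 mA

21.8 mA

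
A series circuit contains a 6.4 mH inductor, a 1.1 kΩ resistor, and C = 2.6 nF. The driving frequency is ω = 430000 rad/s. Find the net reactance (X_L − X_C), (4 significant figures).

X_L = ωL = 2752 Ω
X_C = 1/(ωC) = 894.5 Ω
X = 2752 − 894.5 = 1858 Ω

1858 Ω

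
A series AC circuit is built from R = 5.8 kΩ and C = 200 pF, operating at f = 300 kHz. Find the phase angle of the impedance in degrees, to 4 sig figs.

ω = 2πf = 1.885e+06 rad/s
X_C = 1/(ωC) = 2653 Ω
Z = 5800 − j2653 Ω
|Z| = √(5800² + 2653²) = 6378 Ω
∠Z = arctan(-2653/5800) = -24.58°

-24.58°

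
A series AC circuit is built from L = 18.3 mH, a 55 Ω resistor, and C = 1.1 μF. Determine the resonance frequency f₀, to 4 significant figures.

ω₀ = 1/√(LC) = 1/√(0.0183 × 1.1e-06) = 7048 rad/s
f₀ = ω₀/(2π) = 1.122 kHz

1.122 kHz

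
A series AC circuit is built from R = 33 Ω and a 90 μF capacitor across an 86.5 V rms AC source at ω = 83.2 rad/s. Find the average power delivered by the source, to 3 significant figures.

X_C = 1/(ωC) = 134 Ω
Z = 33.0 − j134 Ω
|Z| = √(33.0² + 134²) = 138 Ω
∠Z = arctan(-134/33.0) = -76.1°
I = V/|Z| = 629 mA
P = VI cos φ = 86.5 × 0.629 × cos(-76.1°) = 13.0 W

13.0 W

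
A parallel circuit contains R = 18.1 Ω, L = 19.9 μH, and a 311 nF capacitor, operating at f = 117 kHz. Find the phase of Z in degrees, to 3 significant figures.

ω = 2πf = 735100 rad/s
X_L = ωL = 14.6 Ω
X_C = 1/(ωC) = 4.37 Ω
Parallel: admittances add. Y = 1/R + 1/(jωL) + jωC
Y = (0.0552 + j0.160) S
|Y| = 0.170 S → |Z| = 1/|Y| = 5.90 Ω, ∠Z = −∠Y = -71.0°

-71.0°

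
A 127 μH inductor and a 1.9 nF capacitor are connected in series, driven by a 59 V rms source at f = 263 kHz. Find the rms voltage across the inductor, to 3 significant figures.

ω = 2πf = 1.652e+06 rad/s
X_L = ωL = 210 Ω
X_C = 1/(ωC) = 319 Ω
Net reactance X = X_L − X_C = -109 Ω
Z = − j109 Ω
|Z| = √(0² + 109²) = 109 Ω
I = V/|Z| = 543 mA
V_L = I·|Z_L| = 0.543 × 210 = 114 V

114 V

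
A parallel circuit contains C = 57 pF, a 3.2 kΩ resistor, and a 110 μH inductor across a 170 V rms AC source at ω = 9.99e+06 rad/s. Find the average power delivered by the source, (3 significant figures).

X_L = ωL = 1100 Ω
X_C = 1/(ωC) = 1760 Ω
Parallel: admittances add. Y = 1/R + 1/(jωL) + jωC
Y = (0.000313 − j0.000341) S
|Y| = 0.000462 S → |Z| = 1/|Y| = 2160 Ω, ∠Z = −∠Y = 47.5°
I = V/|Z| = 78.6 mA
P = VI cos φ = 170 × 0.0786 × cos(47.5°) = 9.03 W

9.03 W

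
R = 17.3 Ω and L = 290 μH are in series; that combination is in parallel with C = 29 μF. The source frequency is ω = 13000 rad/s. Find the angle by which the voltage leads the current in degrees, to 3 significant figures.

X_L = ωL = 3.77 Ω
X_C = 1/(ωC) = 2.65 Ω
Branch 1 (R+jX_L): Z₁ = 17.3 + j3.77 Ω, |Z₁| = 17.7 Ω
Branch 2 (−jX_C): Z₂ = −j2.65 Ω
Parallel: Z = Z₁Z₂/(Z₁+Z₂), |Z| = 2.71 Ω, ∠Z = -81.4°

-81.4°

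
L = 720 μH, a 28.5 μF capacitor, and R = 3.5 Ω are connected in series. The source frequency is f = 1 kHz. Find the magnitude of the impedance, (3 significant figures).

ω = 2πf = 6283 rad/s
X_L = ωL = 4.52 Ω
X_C = 1/(ωC) = 5.58 Ω
Net reactance X = X_L − X_C = -1.06 Ω
Z = 3.50 − j1.06 Ω
|Z| = √(3.50² + 1.06²) = 3.66 Ω

3.66 Ω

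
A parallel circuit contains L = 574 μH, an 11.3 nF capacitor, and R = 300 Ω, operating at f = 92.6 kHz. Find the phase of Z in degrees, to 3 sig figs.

ω = 2πf = 581800 rad/s
X_L = ωL = 334 Ω
X_C = 1/(ωC) = 152 Ω
Parallel: admittances add. Y = 1/R + 1/(jωL) + jωC
Y = (0.00333 + j0.00358) S
|Y| = 0.00489 S → |Z| = 1/|Y| = 204 Ω, ∠Z = −∠Y = -47.0°

-47.0°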